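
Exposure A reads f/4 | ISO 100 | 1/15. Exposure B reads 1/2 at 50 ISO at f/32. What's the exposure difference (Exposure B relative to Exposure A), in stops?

4 stops darker

Aperture: f/4 → f/5.6 → f/8 → f/11 → f/16 → f/22 → f/32 — 6 stops narrower (darker).
Shutter speed: 1/15 → 1/8 → 1/4 → 1/2 — 3 stops slower (brighter).
ISO: 100 → 50 — 1 stop lower (darker).
Net: −6 +3 −1 = −4 stops.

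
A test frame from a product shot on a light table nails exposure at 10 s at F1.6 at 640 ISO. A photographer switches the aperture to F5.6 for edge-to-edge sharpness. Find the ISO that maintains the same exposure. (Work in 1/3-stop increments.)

Aperture: f/1.6 → f/1.8 → f/2 → f/2.2 → f/2.5 → f/2.8 → f/3.2 → f/3.5 → f/4 → f/4.5 → f/5 → f/5.6 — 3 2/3 stops stopped down (darker).
Need 3 2/3 stops brighter from the ISO: 640 → 800 → 1000 → 1250 → 1600 → 2000 → 2500 → 3200 → 4000 → 5000 → 6400 → 8000.

ISO 8000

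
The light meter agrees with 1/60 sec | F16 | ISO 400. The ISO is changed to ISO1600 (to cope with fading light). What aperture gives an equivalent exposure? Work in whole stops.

f/32

ISO: 400 → 800 → 1600 — 2 stops higher (brighter).
Need 2 stops darker from the aperture: f/16 → f/22 → f/32.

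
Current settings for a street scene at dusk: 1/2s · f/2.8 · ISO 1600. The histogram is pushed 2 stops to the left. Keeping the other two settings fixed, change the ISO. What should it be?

Underexposed by 2 stops → need 2 stops brighter.
ISO: 1600 → 3200 → 6400.

ISO 6400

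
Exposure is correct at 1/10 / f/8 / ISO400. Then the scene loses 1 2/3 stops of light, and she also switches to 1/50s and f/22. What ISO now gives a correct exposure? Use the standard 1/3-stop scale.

ISO 51200

Scene light: 1 2/3 stops darker.
Shutter speed: 1/10 → 1/13 → 1/15 → 1/20 → 1/25 → 1/30 → 1/40 → 1/50 — 2 1/3 stops shorter (darker).
Aperture: f/8 → f/9 → f/10 → f/11 → f/13 → f/14 → f/16 → f/18 → f/20 → f/22 — 3 stops narrower (darker).
Net so far: 7 stops darker. ISO: 400 → 500 → 640 → 800 → 1000 → 1250 → 1600 → 2000 → 2500 → 3200 → 4000 → 5000 → 6400 → 8000 → 10000 → 12800 → 16000 → 20000 → 25600 → 32000 → 40000 → 51200.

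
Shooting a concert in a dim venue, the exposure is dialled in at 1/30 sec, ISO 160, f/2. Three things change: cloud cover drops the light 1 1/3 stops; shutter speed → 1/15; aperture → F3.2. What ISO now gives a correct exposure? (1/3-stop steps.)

ISO 500

Scene light: 1 1/3 stops darker.
Shutter speed: 1/30 → 1/25 → 1/20 → 1/15 — 1 stop longer (brighter).
Aperture: f/2 → f/2.2 → f/2.5 → f/2.8 → f/3.2 — 1 1/3 stops smaller aperture (darker).
Net so far: 1 2/3 stops darker. ISO: 160 → 200 → 250 → 320 → 400 → 500.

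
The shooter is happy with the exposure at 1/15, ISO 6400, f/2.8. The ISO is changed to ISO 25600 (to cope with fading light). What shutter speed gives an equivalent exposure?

1/60s

ISO: 6400 → 12800 → 25600 — 2 stops higher (brighter).
Need 2 stops darker from the shutter speed: 1/15 → 1/30 → 1/60.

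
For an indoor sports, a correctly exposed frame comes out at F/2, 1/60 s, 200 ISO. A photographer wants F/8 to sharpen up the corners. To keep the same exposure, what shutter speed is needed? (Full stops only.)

1/4s

Aperture: f/2 → f/2.8 → f/4 → f/5.6 → f/8 — 4 stops narrower (darker).
Need 4 stops brighter from the shutter speed: 1/60 → 1/30 → 1/15 → 1/8 → 1/4.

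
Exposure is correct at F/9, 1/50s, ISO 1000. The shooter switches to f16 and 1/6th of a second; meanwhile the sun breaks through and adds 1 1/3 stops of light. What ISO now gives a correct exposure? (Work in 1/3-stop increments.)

ISO 160

Scene light: 1 1/3 stops brighter.
Aperture: f/9 → f/10 → f/11 → f/13 → f/14 → f/16 — 1 2/3 stops stopped down (darker).
Shutter speed: 1/50 → 1/40 → 1/30 → 1/25 → 1/20 → 1/15 → 1/13 → 1/10 → 1/8 → 1/6 — 3 stops longer (brighter).
Net so far: 2 2/3 stops brighter. ISO: 1000 → 800 → 640 → 500 → 400 → 320 → 250 → 200 → 160.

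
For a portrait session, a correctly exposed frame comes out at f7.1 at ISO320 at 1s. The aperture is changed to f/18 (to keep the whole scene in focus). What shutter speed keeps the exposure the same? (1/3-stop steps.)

6 s

Aperture: f/7.1 → f/8 → f/9 → f/10 → f/11 → f/13 → f/14 → f/16 → f/18 — 2 2/3 stops narrower (darker).
Need 2 2/3 stops brighter from the shutter speed: 1 → 1.3 → 1.6 → 2 → 2.5 → 3.2 → 4 → 5 → 6.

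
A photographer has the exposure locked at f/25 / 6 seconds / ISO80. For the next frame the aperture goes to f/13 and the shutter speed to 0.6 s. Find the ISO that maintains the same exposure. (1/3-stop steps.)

ISO 200

Aperture: f/25 → f/22 → f/20 → f/18 → f/16 → f/14 → f/13 — 2 stops opened up (brighter).
Shutter speed: 6 → 5 → 4 → 3.2 → 2.5 → 2 → 1.6 → 1.3 → 1 → 0.8 → 0.6 — 3 1/3 stops faster (darker).
Net change so far: 1 1/3 stops darker. Offset with the ISO: 80 → 100 → 125 → 160 → 200.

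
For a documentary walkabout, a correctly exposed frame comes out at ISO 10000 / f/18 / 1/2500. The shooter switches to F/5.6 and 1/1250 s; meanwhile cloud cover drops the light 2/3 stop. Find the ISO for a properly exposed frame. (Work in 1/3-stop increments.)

ISO 800

Scene light: 2/3 stop darker.
Aperture: f/18 → f/16 → f/14 → f/13 → f/11 → f/10 → f/9 → f/8 → f/7.1 → f/6.3 → f/5.6 — 3 1/3 stops wider (brighter).
Shutter speed: 1/2500 → 1/2000 → 1/1600 → 1/1250 — 1 stop slower (brighter).
Net so far: 3 2/3 stops brighter. ISO: 10000 → 8000 → 6400 → 5000 → 4000 → 3200 → 2500 → 2000 → 1600 → 1250 → 1000 → 800.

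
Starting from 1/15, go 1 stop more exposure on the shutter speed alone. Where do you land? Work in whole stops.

1/8s

Shutter speed: 1/15 → 1/8 — 1 stop slower (brighter).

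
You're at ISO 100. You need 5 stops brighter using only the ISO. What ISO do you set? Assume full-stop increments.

ISO 3200

ISO: 100 → 200 → 400 → 800 → 1600 → 3200 — 5 stops raised (brighter).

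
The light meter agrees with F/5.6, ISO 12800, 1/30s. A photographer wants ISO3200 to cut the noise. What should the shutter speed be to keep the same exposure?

ISO: 12800 → 6400 → 3200 — 2 stops dropped (darker).
Need 2 stops brighter from the shutter speed: 1/30 → 1/15 → 1/8.

1/8s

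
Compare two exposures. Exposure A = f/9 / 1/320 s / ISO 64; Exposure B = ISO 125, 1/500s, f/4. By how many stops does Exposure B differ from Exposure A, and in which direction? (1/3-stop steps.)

Aperture: f/9 → f/8 → f/7.1 → f/6.3 → f/5.6 → f/5 → f/4.5 → f/4 — 2 1/3 stops larger aperture (brighter).
Shutter speed: 1/320 → 1/400 → 1/500 — 2/3 stop shorter (darker).
ISO: 64 → 80 → 100 → 125 — 1 stop higher (brighter).
Net: +2 1/3 −2/3 +1 = +2 2/3 stops.

2 2/3 stops brighter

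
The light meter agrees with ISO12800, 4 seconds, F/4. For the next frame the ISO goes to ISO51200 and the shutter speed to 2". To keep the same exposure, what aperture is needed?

ISO: 12800 → 25600 → 51200 — 2 stops higher (brighter).
Shutter speed: 4 → 2 — 1 stop faster (darker).
Net change so far: 1 stop brighter. Offset with the aperture: f/4 → f/5.6.

f/5.6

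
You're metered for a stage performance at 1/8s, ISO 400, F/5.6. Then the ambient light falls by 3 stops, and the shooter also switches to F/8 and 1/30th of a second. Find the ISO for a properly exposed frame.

ISO 25600

Scene light: 3 stops darker.
Aperture: f/5.6 → f/8 — 1 stop stopped down (darker).
Shutter speed: 1/8 → 1/15 → 1/30 — 2 stops faster (darker).
Net so far: 6 stops darker. ISO: 400 → 800 → 1600 → 3200 → 6400 → 12800 → 25600.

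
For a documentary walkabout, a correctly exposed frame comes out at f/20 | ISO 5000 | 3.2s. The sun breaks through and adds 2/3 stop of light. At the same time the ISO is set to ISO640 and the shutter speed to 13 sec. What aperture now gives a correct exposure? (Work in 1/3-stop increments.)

f/18

Scene light: 2/3 stop brighter.
ISO: 5000 → 4000 → 3200 → 2500 → 2000 → 1600 → 1250 → 1000 → 800 → 640 — 3 stops dropped (darker).
Shutter speed: 3.2 → 4 → 5 → 6 → 8 → 10 → 13 — 2 stops longer (brighter).
Net so far: 1/3 stop darker. Aperture: f/20 → f/18.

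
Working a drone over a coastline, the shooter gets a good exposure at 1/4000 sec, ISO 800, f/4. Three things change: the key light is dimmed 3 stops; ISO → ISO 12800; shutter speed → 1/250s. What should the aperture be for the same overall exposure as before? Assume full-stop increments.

f/22

Scene light: 3 stops darker.
ISO: 800 → 1600 → 3200 → 6400 → 12800 — 4 stops raised (brighter).
Shutter speed: 1/4000 → 1/2000 → 1/1000 → 1/500 → 1/250 — 4 stops slower (brighter).
Net so far: 5 stops brighter. Aperture: f/4 → f/5.6 → f/8 → f/11 → f/16 → f/22.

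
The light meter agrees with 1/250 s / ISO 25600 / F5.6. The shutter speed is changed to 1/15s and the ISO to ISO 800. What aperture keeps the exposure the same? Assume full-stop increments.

Shutter speed: 1/250 → 1/125 → 1/60 → 1/30 → 1/15 — 4 stops longer (brighter).
ISO: 25600 → 12800 → 6400 → 3200 → 1600 → 800 — 5 stops dropped (darker).
Net change so far: 1 stop darker. Offset with the aperture: f/5.6 → f/4.

f/4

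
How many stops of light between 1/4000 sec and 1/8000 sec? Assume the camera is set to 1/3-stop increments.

1/4000 → 1/5000 → 1/6400 → 1/8000 — count the steps: 3 third-stops = 1 stop.

1 stop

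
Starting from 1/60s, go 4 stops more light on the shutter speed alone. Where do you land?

1/4s

Shutter speed: 1/60 → 1/30 → 1/15 → 1/8 → 1/4 — 4 stops longer (brighter).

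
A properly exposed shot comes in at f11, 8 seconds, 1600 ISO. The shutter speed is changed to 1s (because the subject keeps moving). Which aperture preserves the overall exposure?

f/4

Shutter speed: 8 → 4 → 2 → 1 — 3 stops shorter (darker).
Need 3 stops brighter from the aperture: f/11 → f/8 → f/5.6 → f/4.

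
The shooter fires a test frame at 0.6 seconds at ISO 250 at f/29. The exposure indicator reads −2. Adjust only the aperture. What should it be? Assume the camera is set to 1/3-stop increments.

Underexposed by 2 stops → need 2 stops brighter.
Aperture: f/29 → f/25 → f/22 → f/20 → f/18 → f/16 → f/14.

f/14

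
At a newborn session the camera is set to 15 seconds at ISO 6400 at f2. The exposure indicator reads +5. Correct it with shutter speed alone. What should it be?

1/2s

Overexposed by 5 stops → need 5 stops darker.
Shutter speed: 15 → 8 → 4 → 2 → 1 → 1/2.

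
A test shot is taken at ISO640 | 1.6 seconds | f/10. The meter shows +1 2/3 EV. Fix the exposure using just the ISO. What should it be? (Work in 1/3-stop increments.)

Overexposed by 1 2/3 stops → need 1 2/3 stops darker.
ISO: 640 → 500 → 400 → 320 → 250 → 200.

ISO 200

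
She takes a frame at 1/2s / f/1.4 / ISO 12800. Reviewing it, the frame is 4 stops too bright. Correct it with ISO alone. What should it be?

Overexposed by 4 stops → need 4 stops darker.
ISO: 12800 → 6400 → 3200 → 1600 → 800.

ISO 800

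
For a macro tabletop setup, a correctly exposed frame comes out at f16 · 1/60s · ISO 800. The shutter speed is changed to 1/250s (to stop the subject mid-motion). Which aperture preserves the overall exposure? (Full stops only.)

f/8

Shutter speed: 1/60 → 1/125 → 1/250 — 2 stops shorter (darker).
Need 2 stops brighter from the aperture: f/16 → f/11 → f/8.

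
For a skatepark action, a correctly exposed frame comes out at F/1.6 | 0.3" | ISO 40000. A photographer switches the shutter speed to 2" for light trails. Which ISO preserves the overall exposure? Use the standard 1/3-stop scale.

ISO 6400

Shutter speed: 0.3 → 0.4 → 0.5 → 0.6 → 0.8 → 1 → 1.3 → 1.6 → 2 — 2 2/3 stops slower (brighter).
Need 2 2/3 stops darker from the ISO: 40000 → 32000 → 25600 → 20000 → 16000 → 12800 → 10000 → 8000 → 6400.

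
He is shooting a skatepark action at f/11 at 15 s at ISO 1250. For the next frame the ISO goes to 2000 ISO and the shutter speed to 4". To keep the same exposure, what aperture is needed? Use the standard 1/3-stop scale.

ISO: 1250 → 1600 → 2000 — 2/3 stop higher (brighter).
Shutter speed: 15 → 13 → 10 → 8 → 6 → 5 → 4 — 2 stops shorter (darker).
Net change so far: 1 1/3 stops darker. Offset with the aperture: f/11 → f/10 → f/9 → f/8 → f/7.1.

f/7.1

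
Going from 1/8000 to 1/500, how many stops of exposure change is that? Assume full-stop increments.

1/8000 → 1/4000 → 1/2000 → 1/1000 → 1/500 — count the steps: 4 stops.

4 stops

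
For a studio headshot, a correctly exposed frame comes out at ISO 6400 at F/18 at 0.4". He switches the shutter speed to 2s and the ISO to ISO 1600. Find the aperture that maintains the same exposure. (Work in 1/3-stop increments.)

f/20

Shutter speed: 0.4 → 0.5 → 0.6 → 0.8 → 1 → 1.3 → 1.6 → 2 — 2 1/3 stops slower (brighter).
ISO: 6400 → 5000 → 4000 → 3200 → 2500 → 2000 → 1600 — 2 stops lower (darker).
Net change so far: 1/3 stop brighter. Offset with the aperture: f/18 → f/20.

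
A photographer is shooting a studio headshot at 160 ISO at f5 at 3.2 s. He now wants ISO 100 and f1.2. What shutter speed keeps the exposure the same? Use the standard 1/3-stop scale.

0.3 s

ISO: 160 → 125 → 100 — 2/3 stop lower (darker).
Aperture: f/5 → f/4.5 → f/4 → f/3.5 → f/3.2 → f/2.8 → f/2.5 → f/2.2 → f/2 → f/1.8 → f/1.6 → f/1.4 → f/1.2 — 4 stops larger aperture (brighter).
Net change so far: 3 1/3 stops brighter. Offset with the shutter speed: 3.2 → 2.5 → 2 → 1.6 → 1.3 → 1 → 0.8 → 0.6 → 0.5 → 0.4 → 0.3.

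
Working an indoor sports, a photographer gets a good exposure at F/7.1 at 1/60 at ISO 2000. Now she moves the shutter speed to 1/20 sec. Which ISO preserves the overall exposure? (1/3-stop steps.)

Shutter speed: 1/60 → 1/50 → 1/40 → 1/30 → 1/25 → 1/20 — 1 2/3 stops slower (brighter).
Need 1 2/3 stops darker from the ISO: 2000 → 1600 → 1250 → 1000 → 800 → 640.

ISO 640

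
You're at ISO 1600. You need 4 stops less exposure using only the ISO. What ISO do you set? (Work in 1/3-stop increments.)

ISO: 1600 → 1250 → 1000 → 800 → 640 → 500 → 400 → 320 → 250 → 200 → 160 → 125 → 100 — 4 stops lower (darker).

ISO 100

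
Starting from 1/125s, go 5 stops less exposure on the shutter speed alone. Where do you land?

Shutter speed: 1/125 → 1/250 → 1/500 → 1/1000 → 1/2000 → 1/4000 — 5 stops faster (darker).

1/4000s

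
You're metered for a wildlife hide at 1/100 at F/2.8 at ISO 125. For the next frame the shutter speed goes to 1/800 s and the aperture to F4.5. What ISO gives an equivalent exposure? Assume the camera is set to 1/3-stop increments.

ISO 2500

Shutter speed: 1/100 → 1/125 → 1/160 → 1/200 → 1/250 → 1/320 → 1/400 → 1/500 → 1/640 → 1/800 — 3 stops faster (darker).
Aperture: f/2.8 → f/3.2 → f/3.5 → f/4 → f/4.5 — 1 1/3 stops narrower (darker).
Net change so far: 4 1/3 stops darker. Offset with the ISO: 125 → 160 → 200 → 250 → 320 → 400 → 500 → 640 → 800 → 1000 → 1250 → 1600 → 2000 → 2500.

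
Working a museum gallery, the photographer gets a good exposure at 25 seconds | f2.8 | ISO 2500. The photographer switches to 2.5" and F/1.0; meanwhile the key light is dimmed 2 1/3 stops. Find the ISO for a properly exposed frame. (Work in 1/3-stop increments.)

Scene light: 2 1/3 stops darker.
Shutter speed: 25 → 20 → 15 → 13 → 10 → 8 → 6 → 5 → 4 → 3.2 → 2.5 — 3 1/3 stops shorter (darker).
Aperture: f/2.8 → f/2.5 → f/2.2 → f/2 → f/1.8 → f/1.6 → f/1.4 → f/1.2 → f/1.1 → f/1.0 — 3 stops wider (brighter).
Net so far: 2 2/3 stops darker. ISO: 2500 → 3200 → 4000 → 5000 → 6400 → 8000 → 10000 → 12800 → 16000.

ISO 16000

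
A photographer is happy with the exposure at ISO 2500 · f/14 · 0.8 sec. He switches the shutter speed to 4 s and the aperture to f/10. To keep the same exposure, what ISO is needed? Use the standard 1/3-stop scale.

ISO 250

Shutter speed: 0.8 → 1 → 1.3 → 1.6 → 2 → 2.5 → 3.2 → 4 — 2 1/3 stops longer (brighter).
Aperture: f/14 → f/13 → f/11 → f/10 — 1 stop opened up (brighter).
Net change so far: 3 1/3 stops brighter. Offset with the ISO: 2500 → 2000 → 1600 → 1250 → 1000 → 800 → 640 → 500 → 400 → 320 → 250.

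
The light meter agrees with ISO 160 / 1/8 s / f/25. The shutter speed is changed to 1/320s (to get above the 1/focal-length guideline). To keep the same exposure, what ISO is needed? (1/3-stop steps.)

ISO 6400

Shutter speed: 1/8 → 1/10 → 1/13 → 1/15 → 1/20 → 1/25 → 1/30 → 1/40 → 1/50 → 1/60 → 1/80 → 1/100 → 1/125 → 1/160 → 1/200 → 1/250 → 1/320 — 5 1/3 stops shorter (darker).
Need 5 1/3 stops brighter from the ISO: 160 → 200 → 250 → 320 → 400 → 500 → 640 → 800 → 1000 → 1250 → 1600 → 2000 → 2500 → 3200 → 4000 → 5000 → 6400.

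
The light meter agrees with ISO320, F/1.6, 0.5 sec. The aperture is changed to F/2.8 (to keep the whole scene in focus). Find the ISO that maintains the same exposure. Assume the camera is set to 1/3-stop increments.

ISO 1000

Aperture: f/1.6 → f/1.8 → f/2 → f/2.2 → f/2.5 → f/2.8 — 1 2/3 stops stopped down (darker).
Need 1 2/3 stops brighter from the ISO: 320 → 400 → 500 → 640 → 800 → 1000.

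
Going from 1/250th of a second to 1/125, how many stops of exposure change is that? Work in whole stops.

1/250 → 1/125 — count the steps: 1 stop.

1 stop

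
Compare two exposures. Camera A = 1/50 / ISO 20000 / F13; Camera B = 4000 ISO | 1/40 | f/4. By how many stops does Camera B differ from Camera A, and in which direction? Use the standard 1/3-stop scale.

1 1/3 stops brighter

Aperture: f/13 → f/11 → f/10 → f/9 → f/8 → f/7.1 → f/6.3 → f/5.6 → f/5 → f/4.5 → f/4 — 3 1/3 stops wider (brighter).
Shutter speed: 1/50 → 1/40 — 1/3 stop longer (brighter).
ISO: 20000 → 16000 → 12800 → 10000 → 8000 → 6400 → 5000 → 4000 — 2 1/3 stops lower (darker).
Net: +3 1/3 +1/3 −2 1/3 = +1 1/3 stops.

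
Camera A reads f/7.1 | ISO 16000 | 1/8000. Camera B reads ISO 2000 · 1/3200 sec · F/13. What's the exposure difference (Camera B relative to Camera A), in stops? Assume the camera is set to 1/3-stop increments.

3 1/3 stops darker

Aperture: f/7.1 → f/8 → f/9 → f/10 → f/11 → f/13 — 1 2/3 stops stopped down (darker).
Shutter speed: 1/8000 → 1/6400 → 1/5000 → 1/4000 → 1/3200 — 1 1/3 stops longer (brighter).
ISO: 16000 → 12800 → 10000 → 8000 → 6400 → 5000 → 4000 → 3200 → 2500 → 2000 — 3 stops lower (darker).
Net: −1 2/3 +1 1/3 −3 = −3 1/3 stops.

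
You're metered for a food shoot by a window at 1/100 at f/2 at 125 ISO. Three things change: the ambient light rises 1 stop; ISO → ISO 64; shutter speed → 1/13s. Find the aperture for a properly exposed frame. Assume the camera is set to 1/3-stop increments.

Scene light: 1 stop brighter.
ISO: 125 → 100 → 80 → 64 — 1 stop dropped (darker).
Shutter speed: 1/100 → 1/80 → 1/60 → 1/50 → 1/40 → 1/30 → 1/25 → 1/20 → 1/15 → 1/13 — 3 stops slower (brighter).
Net so far: 3 stops brighter. Aperture: f/2 → f/2.2 → f/2.5 → f/2.8 → f/3.2 → f/3.5 → f/4 → f/4.5 → f/5 → f/5.6.

f/5.6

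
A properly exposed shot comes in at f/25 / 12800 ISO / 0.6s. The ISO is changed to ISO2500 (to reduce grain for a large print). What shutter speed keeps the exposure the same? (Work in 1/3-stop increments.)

ISO: 12800 → 10000 → 8000 → 6400 → 5000 → 4000 → 3200 → 2500 — 2 1/3 stops dropped (darker).
Need 2 1/3 stops brighter from the shutter speed: 0.6 → 0.8 → 1 → 1.3 → 1.6 → 2 → 2.5 → 3.2.

3.2 s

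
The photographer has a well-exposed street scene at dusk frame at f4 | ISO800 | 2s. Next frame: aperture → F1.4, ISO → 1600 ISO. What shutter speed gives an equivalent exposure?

Aperture: f/4 → f/2.8 → f/2 → f/1.4 — 3 stops opened up (brighter).
ISO: 800 → 1600 — 1 stop raised (brighter).
Net change so far: 4 stops brighter. Offset with the shutter speed: 2 → 1 → 1/2 → 1/4 → 1/8.

1/8s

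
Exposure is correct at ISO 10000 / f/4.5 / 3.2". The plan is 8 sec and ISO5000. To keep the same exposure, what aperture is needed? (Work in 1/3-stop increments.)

Shutter speed: 3.2 → 4 → 5 → 6 → 8 — 1 1/3 stops slower (brighter).
ISO: 10000 → 8000 → 6400 → 5000 — 1 stop lower (darker).
Net change so far: 1/3 stop brighter. Offset with the aperture: f/4.5 → f/5.

f/5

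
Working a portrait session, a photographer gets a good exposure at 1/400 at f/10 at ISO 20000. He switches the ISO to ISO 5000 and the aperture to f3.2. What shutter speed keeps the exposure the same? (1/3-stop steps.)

ISO: 20000 → 16000 → 12800 → 10000 → 8000 → 6400 → 5000 — 2 stops lower (darker).
Aperture: f/10 → f/9 → f/8 → f/7.1 → f/6.3 → f/5.6 → f/5 → f/4.5 → f/4 → f/3.5 → f/3.2 — 3 1/3 stops wider (brighter).
Net change so far: 1 1/3 stops brighter. Offset with the shutter speed: 1/400 → 1/500 → 1/640 → 1/800 → 1/1000.

1/1000s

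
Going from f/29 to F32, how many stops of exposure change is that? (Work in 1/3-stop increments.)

f/29 → f/32 — count the steps: 1 third-stops = 1/3 stop.

1/3 stop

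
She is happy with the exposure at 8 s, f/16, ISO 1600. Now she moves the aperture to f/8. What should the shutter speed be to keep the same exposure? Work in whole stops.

2 s

Aperture: f/16 → f/11 → f/8 — 2 stops opened up (brighter).
Need 2 stops darker from the shutter speed: 8 → 4 → 2.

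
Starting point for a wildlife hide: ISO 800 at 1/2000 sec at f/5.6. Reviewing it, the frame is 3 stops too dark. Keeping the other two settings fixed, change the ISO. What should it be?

Underexposed by 3 stops → need 3 stops brighter.
ISO: 800 → 1600 → 3200 → 6400.

ISO 6400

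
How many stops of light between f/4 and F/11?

f/4 → f/5.6 → f/8 → f/11 — count the steps: 3 stops.

3 stops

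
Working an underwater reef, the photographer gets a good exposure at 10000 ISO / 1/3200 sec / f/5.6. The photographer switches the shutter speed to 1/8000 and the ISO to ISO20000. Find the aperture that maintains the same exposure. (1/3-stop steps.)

f/5

Shutter speed: 1/3200 → 1/4000 → 1/5000 → 1/6400 → 1/8000 — 1 1/3 stops shorter (darker).
ISO: 10000 → 12800 → 16000 → 20000 — 1 stop higher (brighter).
Net change so far: 1/3 stop darker. Offset with the aperture: f/5.6 → f/5.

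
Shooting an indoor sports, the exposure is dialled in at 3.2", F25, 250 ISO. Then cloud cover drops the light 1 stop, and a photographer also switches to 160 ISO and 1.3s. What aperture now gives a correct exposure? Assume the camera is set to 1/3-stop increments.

Scene light: 1 stop darker.
ISO: 250 → 200 → 160 — 2/3 stop dropped (darker).
Shutter speed: 3.2 → 2.5 → 2 → 1.6 → 1.3 — 1 1/3 stops shorter (darker).
Net so far: 3 stops darker. Aperture: f/25 → f/22 → f/20 → f/18 → f/16 → f/14 → f/13 → f/11 → f/10 → f/9.

f/9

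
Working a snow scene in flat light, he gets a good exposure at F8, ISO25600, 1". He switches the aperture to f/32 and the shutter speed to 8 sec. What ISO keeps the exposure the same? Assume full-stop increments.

ISO 51200

Aperture: f/8 → f/11 → f/16 → f/22 → f/32 — 4 stops smaller aperture (darker).
Shutter speed: 1 → 2 → 4 → 8 — 3 stops longer (brighter).
Net change so far: 1 stop darker. Offset with the ISO: 25600 → 51200.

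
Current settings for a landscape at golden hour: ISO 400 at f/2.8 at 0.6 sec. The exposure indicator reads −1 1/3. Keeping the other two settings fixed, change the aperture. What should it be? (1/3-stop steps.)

Underexposed by 1 1/3 stops → need 1 1/3 stops brighter.
Aperture: f/2.8 → f/2.5 → f/2.2 → f/2 → f/1.8.

f/1.8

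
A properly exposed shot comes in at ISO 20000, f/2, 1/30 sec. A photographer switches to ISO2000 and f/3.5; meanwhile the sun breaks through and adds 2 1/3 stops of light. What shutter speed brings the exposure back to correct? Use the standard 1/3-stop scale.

1/5s

Scene light: 2 1/3 stops brighter.
ISO: 20000 → 16000 → 12800 → 10000 → 8000 → 6400 → 5000 → 4000 → 3200 → 2500 → 2000 — 3 1/3 stops dropped (darker).
Aperture: f/2 → f/2.2 → f/2.5 → f/2.8 → f/3.2 → f/3.5 — 1 2/3 stops stopped down (darker).
Net so far: 2 2/3 stops darker. Shutter speed: 1/30 → 1/25 → 1/20 → 1/15 → 1/13 → 1/10 → 1/8 → 1/6 → 1/5.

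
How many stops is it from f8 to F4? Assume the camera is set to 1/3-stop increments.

2 stops

f/8 → f/7.1 → f/6.3 → f/5.6 → f/5 → f/4.5 → f/4 — count the steps: 6 third-stops = 2 stops.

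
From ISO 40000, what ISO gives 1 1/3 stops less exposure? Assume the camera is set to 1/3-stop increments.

ISO 16000

ISO: 40000 → 32000 → 25600 → 20000 → 16000 — 1 1/3 stops lower (darker).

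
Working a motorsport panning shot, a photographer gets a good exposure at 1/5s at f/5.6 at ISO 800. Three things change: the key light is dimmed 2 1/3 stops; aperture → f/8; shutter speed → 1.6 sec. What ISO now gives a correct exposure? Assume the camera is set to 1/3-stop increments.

ISO 1000

Scene light: 2 1/3 stops darker.
Aperture: f/5.6 → f/6.3 → f/7.1 → f/8 — 1 stop narrower (darker).
Shutter speed: 1/5 → 1/4 → 0.3 → 0.4 → 0.5 → 0.6 → 0.8 → 1 → 1.3 → 1.6 — 3 stops slower (brighter).
Net so far: 1/3 stop darker. ISO: 800 → 1000.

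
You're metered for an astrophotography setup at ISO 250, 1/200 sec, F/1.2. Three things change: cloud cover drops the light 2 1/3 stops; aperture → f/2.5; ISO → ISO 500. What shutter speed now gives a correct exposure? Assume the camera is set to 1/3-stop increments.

1/20s

Scene light: 2 1/3 stops darker.
Aperture: f/1.2 → f/1.4 → f/1.6 → f/1.8 → f/2 → f/2.2 → f/2.5 — 2 stops stopped down (darker).
ISO: 250 → 320 → 400 → 500 — 1 stop higher (brighter).
Net so far: 3 1/3 stops darker. Shutter speed: 1/200 → 1/160 → 1/125 → 1/100 → 1/80 → 1/60 → 1/50 → 1/40 → 1/30 → 1/25 → 1/20.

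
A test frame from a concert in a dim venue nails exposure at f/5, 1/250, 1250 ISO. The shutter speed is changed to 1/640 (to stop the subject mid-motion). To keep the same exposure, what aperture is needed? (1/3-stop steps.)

Shutter speed: 1/250 → 1/320 → 1/400 → 1/500 → 1/640 — 1 1/3 stops shorter (darker).
Need 1 1/3 stops brighter from the aperture: f/5 → f/4.5 → f/4 → f/3.5 → f/3.2.

f/3.2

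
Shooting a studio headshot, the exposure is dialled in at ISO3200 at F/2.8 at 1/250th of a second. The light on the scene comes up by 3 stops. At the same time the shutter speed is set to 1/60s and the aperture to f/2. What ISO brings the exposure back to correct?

ISO 50

Scene light: 3 stops brighter.
Shutter speed: 1/250 → 1/125 → 1/60 — 2 stops slower (brighter).
Aperture: f/2.8 → f/2 — 1 stop larger aperture (brighter).
Net so far: 6 stops brighter. ISO: 3200 → 1600 → 800 → 400 → 200 → 100 → 50.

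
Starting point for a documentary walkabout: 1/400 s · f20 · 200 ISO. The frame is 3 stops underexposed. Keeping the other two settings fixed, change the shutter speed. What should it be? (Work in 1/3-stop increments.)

1/50s

Underexposed by 3 stops → need 3 stops brighter.
Shutter speed: 1/400 → 1/320 → 1/250 → 1/200 → 1/160 → 1/125 → 1/100 → 1/80 → 1/60 → 1/50.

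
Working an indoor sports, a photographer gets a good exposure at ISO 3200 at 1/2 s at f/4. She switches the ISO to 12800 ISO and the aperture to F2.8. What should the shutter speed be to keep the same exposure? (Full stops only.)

1/15s

ISO: 3200 → 6400 → 12800 — 2 stops higher (brighter).
Aperture: f/4 → f/2.8 — 1 stop larger aperture (brighter).
Net change so far: 3 stops brighter. Offset with the shutter speed: 1/2 → 1/4 → 1/8 → 1/15.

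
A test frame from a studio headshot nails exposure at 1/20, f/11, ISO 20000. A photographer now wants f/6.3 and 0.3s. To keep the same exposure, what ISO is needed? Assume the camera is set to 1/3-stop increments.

ISO 1000

Aperture: f/11 → f/10 → f/9 → f/8 → f/7.1 → f/6.3 — 1 2/3 stops opened up (brighter).
Shutter speed: 1/20 → 1/15 → 1/13 → 1/10 → 1/8 → 1/6 → 1/5 → 1/4 → 0.3 — 2 2/3 stops slower (brighter).
Net change so far: 4 1/3 stops brighter. Offset with the ISO: 20000 → 16000 → 12800 → 10000 → 8000 → 6400 → 5000 → 4000 → 3200 → 2500 → 2000 → 1600 → 1250 → 1000.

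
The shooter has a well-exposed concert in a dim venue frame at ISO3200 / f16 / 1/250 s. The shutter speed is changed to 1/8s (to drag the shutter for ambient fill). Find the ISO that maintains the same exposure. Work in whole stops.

Shutter speed: 1/250 → 1/125 → 1/60 → 1/30 → 1/15 → 1/8 — 5 stops slower (brighter).
Need 5 stops darker from the ISO: 3200 → 1600 → 800 → 400 → 200 → 100.

ISO 100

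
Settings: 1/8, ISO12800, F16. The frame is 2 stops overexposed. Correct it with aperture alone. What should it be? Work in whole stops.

Overexposed by 2 stops → need 2 stops darker.
Aperture: f/16 → f/22 → f/32.

f/32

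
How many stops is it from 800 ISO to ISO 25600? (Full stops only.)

5 stops

800 → 1600 → 3200 → 6400 → 12800 → 25600 — count the steps: 5 stops.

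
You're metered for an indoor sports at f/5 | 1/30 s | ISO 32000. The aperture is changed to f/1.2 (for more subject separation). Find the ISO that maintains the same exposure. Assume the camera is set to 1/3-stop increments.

Aperture: f/5 → f/4.5 → f/4 → f/3.5 → f/3.2 → f/2.8 → f/2.5 → f/2.2 → f/2 → f/1.8 → f/1.6 → f/1.4 → f/1.2 — 4 stops opened up (brighter).
Need 4 stops darker from the ISO: 32000 → 25600 → 20000 → 16000 → 12800 → 10000 → 8000 → 6400 → 5000 → 4000 → 3200 → 2500 → 2000.

ISO 2000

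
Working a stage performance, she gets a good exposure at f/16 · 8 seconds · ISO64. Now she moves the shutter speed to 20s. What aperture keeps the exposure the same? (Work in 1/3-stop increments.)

f/25

Shutter speed: 8 → 10 → 13 → 15 → 20 — 1 1/3 stops slower (brighter).
Need 1 1/3 stops darker from the aperture: f/16 → f/18 → f/20 → f/22 → f/25.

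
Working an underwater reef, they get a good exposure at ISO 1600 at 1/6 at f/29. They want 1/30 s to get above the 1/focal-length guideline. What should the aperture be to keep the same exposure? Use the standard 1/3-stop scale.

f/13

Shutter speed: 1/6 → 1/8 → 1/10 → 1/13 → 1/15 → 1/20 → 1/25 → 1/30 — 2 1/3 stops faster (darker).
Need 2 1/3 stops brighter from the aperture: f/29 → f/25 → f/22 → f/20 → f/18 → f/16 → f/14 → f/13.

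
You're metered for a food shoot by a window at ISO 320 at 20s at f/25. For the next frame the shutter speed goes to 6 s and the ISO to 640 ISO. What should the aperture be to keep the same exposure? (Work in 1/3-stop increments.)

Shutter speed: 20 → 15 → 13 → 10 → 8 → 6 — 1 2/3 stops shorter (darker).
ISO: 320 → 400 → 500 → 640 — 1 stop higher (brighter).
Net change so far: 2/3 stop darker. Offset with the aperture: f/25 → f/22 → f/20.

f/20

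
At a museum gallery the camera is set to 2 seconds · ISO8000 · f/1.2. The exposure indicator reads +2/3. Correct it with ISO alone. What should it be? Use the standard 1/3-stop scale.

ISO 5000

Overexposed by 2/3 stop → need 2/3 stop darker.
ISO: 8000 → 6400 → 5000.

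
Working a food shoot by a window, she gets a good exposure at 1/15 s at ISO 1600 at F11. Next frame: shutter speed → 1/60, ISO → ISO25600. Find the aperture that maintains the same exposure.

Shutter speed: 1/15 → 1/30 → 1/60 — 2 stops shorter (darker).
ISO: 1600 → 3200 → 6400 → 12800 → 25600 — 4 stops raised (brighter).
Net change so far: 2 stops brighter. Offset with the aperture: f/11 → f/16 → f/22.

f/22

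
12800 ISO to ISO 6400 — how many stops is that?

12800 → 6400 — count the steps: 1 stop.

1 stop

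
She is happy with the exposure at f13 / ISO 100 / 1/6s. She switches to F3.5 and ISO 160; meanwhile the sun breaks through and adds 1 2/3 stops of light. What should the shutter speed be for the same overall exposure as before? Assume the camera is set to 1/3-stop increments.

1/400s

Scene light: 1 2/3 stops brighter.
Aperture: f/13 → f/11 → f/10 → f/9 → f/8 → f/7.1 → f/6.3 → f/5.6 → f/5 → f/4.5 → f/4 → f/3.5 — 3 2/3 stops larger aperture (brighter).
ISO: 100 → 125 → 160 — 2/3 stop raised (brighter).
Net so far: 6 stops brighter. Shutter speed: 1/6 → 1/8 → 1/10 → 1/13 → 1/15 → 1/20 → 1/25 → 1/30 → 1/40 → 1/50 → 1/60 → 1/80 → 1/100 → 1/125 → 1/160 → 1/200 → 1/250 → 1/320 → 1/400.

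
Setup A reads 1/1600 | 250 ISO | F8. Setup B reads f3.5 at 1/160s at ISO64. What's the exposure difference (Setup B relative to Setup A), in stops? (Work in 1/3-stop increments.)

Aperture: f/8 → f/7.1 → f/6.3 → f/5.6 → f/5 → f/4.5 → f/4 → f/3.5 — 2 1/3 stops opened up (brighter).
Shutter speed: 1/1600 → 1/1250 → 1/1000 → 1/800 → 1/640 → 1/500 → 1/400 → 1/320 → 1/250 → 1/200 → 1/160 — 3 1/3 stops slower (brighter).
ISO: 250 → 200 → 160 → 125 → 100 → 80 → 64 — 2 stops lower (darker).
Net: +2 1/3 +3 1/3 −2 = +3 2/3 stops.

3 2/3 stops brighter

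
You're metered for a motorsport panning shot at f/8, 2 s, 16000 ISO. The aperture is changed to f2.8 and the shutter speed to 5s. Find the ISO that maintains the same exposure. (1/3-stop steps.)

ISO 800

Aperture: f/8 → f/7.1 → f/6.3 → f/5.6 → f/5 → f/4.5 → f/4 → f/3.5 → f/3.2 → f/2.8 — 3 stops wider (brighter).
Shutter speed: 2 → 2.5 → 3.2 → 4 → 5 — 1 1/3 stops longer (brighter).
Net change so far: 4 1/3 stops brighter. Offset with the ISO: 16000 → 12800 → 10000 → 8000 → 6400 → 5000 → 4000 → 3200 → 2500 → 2000 → 1600 → 1250 → 1000 → 800.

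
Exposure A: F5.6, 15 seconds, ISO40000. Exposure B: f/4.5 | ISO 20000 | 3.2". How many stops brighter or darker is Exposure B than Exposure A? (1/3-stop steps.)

Aperture: f/5.6 → f/5 → f/4.5 — 2/3 stop wider (brighter).
Shutter speed: 15 → 13 → 10 → 8 → 6 → 5 → 4 → 3.2 — 2 1/3 stops shorter (darker).
ISO: 40000 → 32000 → 25600 → 20000 — 1 stop lower (darker).
Net: +2/3 −2 1/3 −1 = −2 2/3 stops.

2 2/3 stops darker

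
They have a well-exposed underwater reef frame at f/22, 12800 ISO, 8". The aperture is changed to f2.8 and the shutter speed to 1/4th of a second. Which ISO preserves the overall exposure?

ISO 6400

Aperture: f/22 → f/16 → f/11 → f/8 → f/5.6 → f/4 → f/2.8 — 6 stops larger aperture (brighter).
Shutter speed: 8 → 4 → 2 → 1 → 1/2 → 1/4 — 5 stops shorter (darker).
Net change so far: 1 stop brighter. Offset with the ISO: 12800 → 6400.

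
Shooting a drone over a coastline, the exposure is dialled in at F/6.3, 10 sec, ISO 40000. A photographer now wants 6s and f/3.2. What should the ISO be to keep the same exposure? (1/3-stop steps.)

Shutter speed: 10 → 8 → 6 — 2/3 stop shorter (darker).
Aperture: f/6.3 → f/5.6 → f/5 → f/4.5 → f/4 → f/3.5 → f/3.2 — 2 stops wider (brighter).
Net change so far: 1 1/3 stops brighter. Offset with the ISO: 40000 → 32000 → 25600 → 20000 → 16000.

ISO 16000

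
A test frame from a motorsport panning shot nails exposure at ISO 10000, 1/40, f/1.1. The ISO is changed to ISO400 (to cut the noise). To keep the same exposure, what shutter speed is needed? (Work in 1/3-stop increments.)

0.6 s

ISO: 10000 → 8000 → 6400 → 5000 → 4000 → 3200 → 2500 → 2000 → 1600 → 1250 → 1000 → 800 → 640 → 500 → 400 — 4 2/3 stops dropped (darker).
Need 4 2/3 stops brighter from the shutter speed: 1/40 → 1/30 → 1/25 → 1/20 → 1/15 → 1/13 → 1/10 → 1/8 → 1/6 → 1/5 → 1/4 → 0.3 → 0.4 → 0.5 → 0.6.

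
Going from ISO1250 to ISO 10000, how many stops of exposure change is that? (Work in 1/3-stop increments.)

1250 → 1600 → 2000 → 2500 → 3200 → 4000 → 5000 → 6400 → 8000 → 10000 — count the steps: 9 third-stops = 3 stops.

3 stops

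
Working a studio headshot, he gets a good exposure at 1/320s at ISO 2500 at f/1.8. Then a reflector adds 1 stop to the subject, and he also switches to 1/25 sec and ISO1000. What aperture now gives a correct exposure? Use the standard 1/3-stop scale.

Scene light: 1 stop brighter.
Shutter speed: 1/320 → 1/250 → 1/200 → 1/160 → 1/125 → 1/100 → 1/80 → 1/60 → 1/50 → 1/40 → 1/30 → 1/25 — 3 2/3 stops longer (brighter).
ISO: 2500 → 2000 → 1600 → 1250 → 1000 — 1 1/3 stops dropped (darker).
Net so far: 3 1/3 stops brighter. Aperture: f/1.8 → f/2 → f/2.2 → f/2.5 → f/2.8 → f/3.2 → f/3.5 → f/4 → f/4.5 → f/5 → f/5.6.

f/5.6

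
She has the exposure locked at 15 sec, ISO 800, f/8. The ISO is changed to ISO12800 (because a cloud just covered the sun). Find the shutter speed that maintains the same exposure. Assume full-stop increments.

ISO: 800 → 1600 → 3200 → 6400 → 12800 — 4 stops raised (brighter).
Need 4 stops darker from the shutter speed: 15 → 8 → 4 → 2 → 1.

1 s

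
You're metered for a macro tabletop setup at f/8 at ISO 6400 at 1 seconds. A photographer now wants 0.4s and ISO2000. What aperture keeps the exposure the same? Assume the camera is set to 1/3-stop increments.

f/2.8

Shutter speed: 1 → 0.8 → 0.6 → 0.5 → 0.4 — 1 1/3 stops faster (darker).
ISO: 6400 → 5000 → 4000 → 3200 → 2500 → 2000 — 1 2/3 stops lower (darker).
Net change so far: 3 stops darker. Offset with the aperture: f/8 → f/7.1 → f/6.3 → f/5.6 → f/5 → f/4.5 → f/4 → f/3.5 → f/3.2 → f/2.8.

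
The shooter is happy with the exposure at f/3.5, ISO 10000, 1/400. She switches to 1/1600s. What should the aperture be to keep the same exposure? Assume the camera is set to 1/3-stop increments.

Shutter speed: 1/400 → 1/500 → 1/640 → 1/800 → 1/1000 → 1/1250 → 1/1600 — 2 stops shorter (darker).
Need 2 stops brighter from the aperture: f/3.5 → f/3.2 → f/2.8 → f/2.5 → f/2.2 → f/2 → f/1.8.

f/1.8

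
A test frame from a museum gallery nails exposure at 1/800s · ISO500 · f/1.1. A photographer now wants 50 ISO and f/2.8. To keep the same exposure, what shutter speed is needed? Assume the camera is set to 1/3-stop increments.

1/13s

ISO: 500 → 400 → 320 → 250 → 200 → 160 → 125 → 100 → 80 → 64 → 50 — 3 1/3 stops lower (darker).
Aperture: f/1.1 → f/1.2 → f/1.4 → f/1.6 → f/1.8 → f/2 → f/2.2 → f/2.5 → f/2.8 — 2 2/3 stops stopped down (darker).
Net change so far: 6 stops darker. Offset with the shutter speed: 1/800 → 1/640 → 1/500 → 1/400 → 1/320 → 1/250 → 1/200 → 1/160 → 1/125 → 1/100 → 1/80 → 1/60 → 1/50 → 1/40 → 1/30 → 1/25 → 1/20 → 1/15 → 1/13.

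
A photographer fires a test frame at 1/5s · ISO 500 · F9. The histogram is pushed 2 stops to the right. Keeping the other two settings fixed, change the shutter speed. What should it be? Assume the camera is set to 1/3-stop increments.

1/20s

Overexposed by 2 stops → need 2 stops darker.
Shutter speed: 1/5 → 1/6 → 1/8 → 1/10 → 1/13 → 1/15 → 1/20.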